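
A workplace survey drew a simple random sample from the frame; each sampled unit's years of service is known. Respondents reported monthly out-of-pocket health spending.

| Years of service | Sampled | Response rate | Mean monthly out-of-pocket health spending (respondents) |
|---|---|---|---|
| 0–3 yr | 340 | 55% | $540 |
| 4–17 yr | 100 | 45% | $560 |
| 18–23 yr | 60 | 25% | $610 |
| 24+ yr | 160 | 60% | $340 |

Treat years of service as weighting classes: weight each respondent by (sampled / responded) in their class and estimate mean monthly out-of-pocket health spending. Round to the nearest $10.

Inverse-response-rate weighting restores each class to its sampled count, so class totals weight by n_sampled:
  0–3 yr: 340 × 540 = 183,600
  4–17 yr: 100 × 560 = 56,000
  18–23 yr: 60 × 610 = 36,600
  24+ yr: 160 × 340 = 54,400
Adjusted estimate = 330,600 / 660 = 500.909 → $500.

$500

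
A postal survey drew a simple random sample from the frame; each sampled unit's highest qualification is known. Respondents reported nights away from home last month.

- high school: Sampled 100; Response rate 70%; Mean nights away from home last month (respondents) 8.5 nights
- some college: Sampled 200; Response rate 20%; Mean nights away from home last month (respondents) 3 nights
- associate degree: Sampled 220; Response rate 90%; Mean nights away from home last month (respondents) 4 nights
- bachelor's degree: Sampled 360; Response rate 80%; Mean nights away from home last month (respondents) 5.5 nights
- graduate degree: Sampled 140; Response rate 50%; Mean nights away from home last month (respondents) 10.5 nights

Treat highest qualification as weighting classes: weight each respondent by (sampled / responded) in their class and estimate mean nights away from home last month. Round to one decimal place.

5.7

Weighting each respondent by the inverse class response rate inflates each class back to its sampled size, so the class weight is n_sampled:
  high school: 100 × 8.5 = 850
  some college: 200 × 3 = 600
  associate degree: 220 × 4 = 880
  bachelor's degree: 360 × 5.5 = 1980
  graduate degree: 140 × 10.5 = 1470
Adjusted estimate = 5780 / 1,020 = 5.66667 → 5.7.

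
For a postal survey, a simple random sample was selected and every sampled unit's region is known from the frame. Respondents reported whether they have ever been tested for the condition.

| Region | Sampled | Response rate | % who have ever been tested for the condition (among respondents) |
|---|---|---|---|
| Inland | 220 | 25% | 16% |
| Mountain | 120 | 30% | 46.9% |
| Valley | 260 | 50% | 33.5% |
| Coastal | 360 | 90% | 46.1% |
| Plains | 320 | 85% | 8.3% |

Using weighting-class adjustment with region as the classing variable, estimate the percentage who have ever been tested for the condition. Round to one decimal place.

Each respondent's weight = sampled/responded in their class; summing within a class gives n_sampled, so:
  Inland: 220 × 16 = 3520
  Mountain: 120 × 46.9 = 5628
  Valley: 260 × 33.5 = 8710
  Coastal: 360 × 46.1 = 16,596
  Plains: 320 × 8.3 = 2656
Adjusted estimate = 37,110 / 1,280 = 28.9922 → 29.0%.

29.0%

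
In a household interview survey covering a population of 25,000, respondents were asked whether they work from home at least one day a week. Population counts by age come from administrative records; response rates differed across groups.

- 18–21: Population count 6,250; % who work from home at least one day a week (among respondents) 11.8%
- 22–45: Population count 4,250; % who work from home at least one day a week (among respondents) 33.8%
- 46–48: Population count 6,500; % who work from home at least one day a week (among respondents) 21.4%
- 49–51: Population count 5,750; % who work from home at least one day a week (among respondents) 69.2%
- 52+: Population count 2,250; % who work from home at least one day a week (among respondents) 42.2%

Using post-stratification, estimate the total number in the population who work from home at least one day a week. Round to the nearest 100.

8,500

Estimated count per cell = population count × respondent percentage:
  18–21: 6,250 × 11.8% = 737.5
  22–45: 4,250 × 33.8% = 1436.5
  46–48: 6,500 × 21.4% = 1391
  49–51: 5,750 × 69.2% = 3979
  52+: 2,250 × 42.2% = 949.5
Estimated total = 8493.5 → 8,500.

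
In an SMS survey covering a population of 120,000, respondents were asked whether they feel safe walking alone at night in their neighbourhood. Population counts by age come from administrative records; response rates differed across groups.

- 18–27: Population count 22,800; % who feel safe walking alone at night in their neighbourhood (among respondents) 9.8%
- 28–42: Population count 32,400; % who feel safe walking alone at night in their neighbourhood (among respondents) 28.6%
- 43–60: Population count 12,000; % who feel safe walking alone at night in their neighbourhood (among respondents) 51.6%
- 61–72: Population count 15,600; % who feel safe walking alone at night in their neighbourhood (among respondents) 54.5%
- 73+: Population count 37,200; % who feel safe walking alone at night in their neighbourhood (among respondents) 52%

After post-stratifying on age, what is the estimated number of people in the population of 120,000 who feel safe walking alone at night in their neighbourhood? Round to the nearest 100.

45,500

Estimated count per cell = population count × respondent percentage:
  18–27: 22,800 × 9.8% = 2234.4
  28–42: 32,400 × 28.6% = 9266.4
  43–60: 12,000 × 51.6% = 6192
  61–72: 15,600 × 54.5% = 8502
  73+: 37,200 × 52% = 19,344
Estimated total = 45538.8 → 45,500.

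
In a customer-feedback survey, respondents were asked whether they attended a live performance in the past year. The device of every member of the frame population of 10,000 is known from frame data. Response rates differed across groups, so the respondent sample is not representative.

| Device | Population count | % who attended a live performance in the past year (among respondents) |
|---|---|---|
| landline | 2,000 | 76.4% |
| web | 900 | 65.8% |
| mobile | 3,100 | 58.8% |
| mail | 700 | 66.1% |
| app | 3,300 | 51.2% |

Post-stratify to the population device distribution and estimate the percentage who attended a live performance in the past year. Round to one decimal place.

61.0%

Post-stratification weights by population share, not respondent share:
  landline: (2,000/10,000) × 76.4 = 15.28
  web: (900/10,000) × 65.8 = 5.922
  mobile: (3,100/10,000) × 58.8 = 18.228
  mail: (700/10,000) × 66.1 = 4.627
  app: (3,300/10,000) × 51.2 = 16.896
Post-stratified estimate = 60.953 → 61.0%.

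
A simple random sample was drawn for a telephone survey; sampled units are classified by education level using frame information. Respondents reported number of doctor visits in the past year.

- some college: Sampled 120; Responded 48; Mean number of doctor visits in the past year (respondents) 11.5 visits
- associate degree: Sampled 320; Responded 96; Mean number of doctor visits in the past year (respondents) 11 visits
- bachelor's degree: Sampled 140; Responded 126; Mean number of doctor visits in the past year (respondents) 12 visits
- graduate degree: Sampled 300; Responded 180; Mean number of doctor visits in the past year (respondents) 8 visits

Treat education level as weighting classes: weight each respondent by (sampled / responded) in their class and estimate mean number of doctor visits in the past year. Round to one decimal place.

Response rates by class: some college 48/120 = 40%, associate degree 96/320 = 30%, bachelor's degree 126/140 = 90%, graduate degree 180/300 = 60%.
Weighting each respondent by the inverse class response rate inflates each class back to its sampled size, so the class weight is n_sampled:
  some college: 120 × 11.5 = 1380
  associate degree: 320 × 11 = 3520
  bachelor's degree: 140 × 12 = 1680
  graduate degree: 300 × 8 = 2400
Adjusted estimate = 8980 / 880 = 10.2045 → 10.2.

10.2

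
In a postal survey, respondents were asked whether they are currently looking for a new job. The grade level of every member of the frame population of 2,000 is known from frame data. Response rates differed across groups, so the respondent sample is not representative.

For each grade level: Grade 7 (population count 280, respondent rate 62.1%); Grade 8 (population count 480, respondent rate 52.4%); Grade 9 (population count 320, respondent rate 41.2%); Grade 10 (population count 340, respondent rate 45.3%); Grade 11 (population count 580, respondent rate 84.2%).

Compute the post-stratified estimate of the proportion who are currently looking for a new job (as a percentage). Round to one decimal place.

Weight each group's respondent value by its population share:
  Grade 7: (280/2,000) × 62.1 = 8.694
  Grade 8: (480/2,000) × 52.4 = 12.576
  Grade 9: (320/2,000) × 41.2 = 6.592
  Grade 10: (340/2,000) × 45.3 = 7.701
  Grade 11: (580/2,000) × 84.2 = 24.418
Post-stratified estimate = 59.981 → 60.0%.

60.0%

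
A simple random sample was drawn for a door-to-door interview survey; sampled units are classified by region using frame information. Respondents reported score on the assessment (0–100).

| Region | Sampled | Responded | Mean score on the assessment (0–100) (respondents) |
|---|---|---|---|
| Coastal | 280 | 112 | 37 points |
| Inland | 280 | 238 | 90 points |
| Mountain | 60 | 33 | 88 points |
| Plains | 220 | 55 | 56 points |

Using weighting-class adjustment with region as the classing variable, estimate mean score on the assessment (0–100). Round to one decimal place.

Class response rates: Coastal 112/280 = 40%, Inland 238/280 = 85%, Mountain 33/60 = 55%, Plains 55/220 = 25%.
Each respondent's weight = sampled/responded in their class; summing within a class gives n_sampled, so:
  Coastal: 280 × 37 = 10,360
  Inland: 280 × 90 = 25,200
  Mountain: 60 × 88 = 5280
  Plains: 220 × 56 = 12,320
Adjusted estimate = 53,160 / 840 = 63.2857 → 63.3.

63.3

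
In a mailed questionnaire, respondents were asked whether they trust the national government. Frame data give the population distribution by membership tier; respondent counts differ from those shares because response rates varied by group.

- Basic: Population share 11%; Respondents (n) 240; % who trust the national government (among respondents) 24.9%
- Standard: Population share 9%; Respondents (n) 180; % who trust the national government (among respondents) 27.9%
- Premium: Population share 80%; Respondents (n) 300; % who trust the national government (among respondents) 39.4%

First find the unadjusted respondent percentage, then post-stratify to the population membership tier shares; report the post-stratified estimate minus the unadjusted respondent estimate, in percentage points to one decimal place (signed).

Without adjustment, the pooled respondent share is:
  (240/720)×24.9 + (180/720)×27.9 + (300/720)×39.4 = 31.6917%
Reweighting by population membership tier shares:
  0.11×24.9 + 0.09×27.9 + 0.8×39.4 = 36.77%
Difference = 36.77 − 31.6917 = 5.0783 pp.

+5.1 percentage points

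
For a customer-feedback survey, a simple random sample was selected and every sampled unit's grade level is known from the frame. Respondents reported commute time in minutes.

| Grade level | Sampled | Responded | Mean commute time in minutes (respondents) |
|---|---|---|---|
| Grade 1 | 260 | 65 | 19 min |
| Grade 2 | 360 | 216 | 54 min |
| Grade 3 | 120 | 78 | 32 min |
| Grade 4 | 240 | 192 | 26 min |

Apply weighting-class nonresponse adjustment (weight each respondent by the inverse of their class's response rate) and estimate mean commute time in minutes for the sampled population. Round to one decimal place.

35.2

Response rates by class: Grade 1 65/260 = 25%, Grade 2 216/360 = 60%, Grade 3 78/120 = 65%, Grade 4 192/240 = 80%.
With weight = n_sampled/n_responded per class, the weighted class total is n_sampled:
  Grade 1: 260 × 19 = 4940
  Grade 2: 360 × 54 = 19,440
  Grade 3: 120 × 32 = 3840
  Grade 4: 240 × 26 = 6240
Adjusted estimate = 34,460 / 980 = 35.1633 → 35.2.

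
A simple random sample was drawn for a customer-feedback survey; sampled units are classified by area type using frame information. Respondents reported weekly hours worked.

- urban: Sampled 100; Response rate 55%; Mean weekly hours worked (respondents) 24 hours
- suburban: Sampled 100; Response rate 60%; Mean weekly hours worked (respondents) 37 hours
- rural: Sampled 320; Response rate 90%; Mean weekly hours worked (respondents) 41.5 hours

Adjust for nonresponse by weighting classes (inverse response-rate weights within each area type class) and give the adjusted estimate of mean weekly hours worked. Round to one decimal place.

Each respondent's weight = sampled/responded in their class; summing within a class gives n_sampled, so:
  urban: 100 × 24 = 2400
  suburban: 100 × 37 = 3700
  rural: 320 × 41.5 = 13,280
Adjusted estimate = 19,380 / 520 = 37.2692 → 37.3.

37.3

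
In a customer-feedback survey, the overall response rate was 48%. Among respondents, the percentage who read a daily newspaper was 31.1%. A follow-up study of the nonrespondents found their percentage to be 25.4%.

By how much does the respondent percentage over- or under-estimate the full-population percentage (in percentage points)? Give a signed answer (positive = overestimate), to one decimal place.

+3.0 percentage points

Nonresponse fraction = 1 − 0.48 = 0.52.
Bias = (nonresponse fraction) × (respondent percentage − nonrespondent percentage)
     = 0.52 × (31.1 − 25.4) = 0.52 × 5.7 = 2.964.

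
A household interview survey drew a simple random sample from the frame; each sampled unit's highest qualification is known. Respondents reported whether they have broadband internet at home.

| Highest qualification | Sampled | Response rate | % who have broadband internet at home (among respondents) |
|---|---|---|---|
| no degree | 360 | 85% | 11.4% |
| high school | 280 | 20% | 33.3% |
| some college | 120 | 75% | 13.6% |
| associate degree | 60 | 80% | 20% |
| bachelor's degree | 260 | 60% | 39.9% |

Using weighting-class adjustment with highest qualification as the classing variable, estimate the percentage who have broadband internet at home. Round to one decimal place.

24.7%

Each respondent's weight = sampled/responded in their class; summing within a class gives n_sampled, so:
  no degree: 360 × 11.4 = 4104
  high school: 280 × 33.3 = 9324
  some college: 120 × 13.6 = 1632
  associate degree: 60 × 20 = 1200
  bachelor's degree: 260 × 39.9 = 10,374
Adjusted estimate = 26,634 / 1,080 = 24.6611 → 24.7%.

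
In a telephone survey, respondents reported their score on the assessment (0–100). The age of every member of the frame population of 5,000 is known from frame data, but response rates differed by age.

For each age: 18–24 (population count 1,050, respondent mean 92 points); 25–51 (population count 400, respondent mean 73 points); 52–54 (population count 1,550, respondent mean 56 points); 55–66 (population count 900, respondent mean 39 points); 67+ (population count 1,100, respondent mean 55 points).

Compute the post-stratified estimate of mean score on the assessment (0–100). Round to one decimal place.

61.6

Reweight to the known age distribution:
  18–24: (1,050/5,000) × 92 = 19.32
  25–51: (400/5,000) × 73 = 5.84
  52–54: (1,550/5,000) × 56 = 17.36
  55–66: (900/5,000) × 39 = 7.02
  67+: (1,100/5,000) × 55 = 12.1
Post-stratified estimate = 61.64 → 61.6.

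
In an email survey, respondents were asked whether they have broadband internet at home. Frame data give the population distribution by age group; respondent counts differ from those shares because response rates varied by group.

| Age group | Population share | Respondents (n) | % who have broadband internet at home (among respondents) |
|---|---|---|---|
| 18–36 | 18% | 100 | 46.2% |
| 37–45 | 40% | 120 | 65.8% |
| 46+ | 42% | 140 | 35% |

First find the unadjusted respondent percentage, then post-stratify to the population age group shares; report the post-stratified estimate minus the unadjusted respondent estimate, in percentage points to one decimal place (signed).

+1.0 percentage points

Naive respondent-only estimate (weights = respondent counts):
  (100/360)×46.2 + (120/360)×65.8 + (140/360)×35 = 48.3778%
Post-stratified estimate weights by population shares:
  0.18×46.2 + 0.4×65.8 + 0.42×35 = 49.336%
Difference = 49.336 − 48.3778 = 0.9582 pp.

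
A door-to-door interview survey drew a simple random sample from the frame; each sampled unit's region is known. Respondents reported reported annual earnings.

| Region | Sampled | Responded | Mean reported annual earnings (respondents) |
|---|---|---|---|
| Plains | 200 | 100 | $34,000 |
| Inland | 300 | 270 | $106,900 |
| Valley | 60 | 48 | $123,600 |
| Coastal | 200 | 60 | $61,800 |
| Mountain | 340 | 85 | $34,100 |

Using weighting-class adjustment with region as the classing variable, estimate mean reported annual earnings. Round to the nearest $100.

Response rates by class: Plains 100/200 = 50%, Inland 270/300 = 90%, Valley 48/60 = 80%, Coastal 60/200 = 30%, Mountain 85/340 = 25%.
Inverse-response-rate weighting restores each class to its sampled count, so class totals weight by n_sampled:
  Plains: 200 × 34,000 = 6,800,000
  Inland: 300 × 106,900 = 32,070,000
  Valley: 60 × 123,600 = 7,416,000
  Coastal: 200 × 61,800 = 12,360,000
  Mountain: 340 × 34,100 = 11,594,000
Adjusted estimate = 70,240,000 / 1,100 = 63854.5 → $63,900.

$63,900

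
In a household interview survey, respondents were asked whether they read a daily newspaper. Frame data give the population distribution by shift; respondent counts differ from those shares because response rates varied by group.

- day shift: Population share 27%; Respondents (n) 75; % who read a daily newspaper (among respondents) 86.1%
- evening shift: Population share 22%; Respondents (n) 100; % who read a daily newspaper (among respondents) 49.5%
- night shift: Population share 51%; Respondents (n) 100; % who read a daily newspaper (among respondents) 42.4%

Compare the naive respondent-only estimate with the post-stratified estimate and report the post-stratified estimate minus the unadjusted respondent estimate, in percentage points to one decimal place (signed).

-1.1 percentage points

Without adjustment, the pooled respondent share is:
  (75/275)×86.1 + (100/275)×49.5 + (100/275)×42.4 = 56.9%
Post-stratified estimate weights by population shares:
  0.27×86.1 + 0.22×49.5 + 0.51×42.4 = 55.761%
Difference = 55.761 − 56.9 = -1.139 pp.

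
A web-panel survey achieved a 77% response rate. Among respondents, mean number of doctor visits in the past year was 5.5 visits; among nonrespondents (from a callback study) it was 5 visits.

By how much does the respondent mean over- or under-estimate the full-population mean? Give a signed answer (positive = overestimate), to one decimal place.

Nonresponse fraction = 1 − 0.77 = 0.23.
Bias = (nonresponse fraction) × (respondent mean − nonrespondent mean)
     = 0.23 × (5.5 − 5) = 0.23 × 0.5 = 0.115.

+0.1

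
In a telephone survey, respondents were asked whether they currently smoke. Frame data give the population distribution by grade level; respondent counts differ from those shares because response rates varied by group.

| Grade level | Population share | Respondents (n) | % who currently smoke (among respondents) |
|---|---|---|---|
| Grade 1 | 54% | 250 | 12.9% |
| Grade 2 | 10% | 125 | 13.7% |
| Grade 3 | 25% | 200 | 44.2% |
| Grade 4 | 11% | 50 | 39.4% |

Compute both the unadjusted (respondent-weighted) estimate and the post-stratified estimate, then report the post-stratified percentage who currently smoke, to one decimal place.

23.7%

Without adjustment, the pooled respondent share is:
  (250/625)×12.9 + (125/625)×13.7 + (200/625)×44.2 + (50/625)×39.4 = 25.196%
Post-stratified estimate weights by population shares:
  0.54×12.9 + 0.1×13.7 + 0.25×44.2 + 0.11×39.4 = 23.72%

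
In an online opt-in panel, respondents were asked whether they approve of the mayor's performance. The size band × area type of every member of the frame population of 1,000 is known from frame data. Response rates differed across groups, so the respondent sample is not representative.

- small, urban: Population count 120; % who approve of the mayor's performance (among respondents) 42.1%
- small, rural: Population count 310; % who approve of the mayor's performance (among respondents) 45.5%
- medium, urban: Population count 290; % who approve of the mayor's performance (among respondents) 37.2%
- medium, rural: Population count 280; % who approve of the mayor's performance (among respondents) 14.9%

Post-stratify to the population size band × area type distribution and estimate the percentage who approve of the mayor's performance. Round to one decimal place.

34.1%

Weight each group's respondent value by its population share:
  small, urban: (120/1,000) × 42.1 = 5.052
  small, rural: (310/1,000) × 45.5 = 14.105
  medium, urban: (290/1,000) × 37.2 = 10.788
  medium, rural: (280/1,000) × 14.9 = 4.172
Post-stratified estimate = 34.117 → 34.1%.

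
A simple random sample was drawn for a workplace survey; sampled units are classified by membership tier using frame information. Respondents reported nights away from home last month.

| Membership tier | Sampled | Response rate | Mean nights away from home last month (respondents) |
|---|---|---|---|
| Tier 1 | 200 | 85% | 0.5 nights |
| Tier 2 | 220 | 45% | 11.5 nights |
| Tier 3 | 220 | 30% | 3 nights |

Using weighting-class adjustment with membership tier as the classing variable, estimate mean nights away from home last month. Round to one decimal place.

5.1

Inverse-response-rate weighting restores each class to its sampled count, so class totals weight by n_sampled:
  Tier 1: 200 × 0.5 = 100
  Tier 2: 220 × 11.5 = 2530
  Tier 3: 220 × 3 = 660
Adjusted estimate = 3290 / 640 = 5.14062 → 5.1.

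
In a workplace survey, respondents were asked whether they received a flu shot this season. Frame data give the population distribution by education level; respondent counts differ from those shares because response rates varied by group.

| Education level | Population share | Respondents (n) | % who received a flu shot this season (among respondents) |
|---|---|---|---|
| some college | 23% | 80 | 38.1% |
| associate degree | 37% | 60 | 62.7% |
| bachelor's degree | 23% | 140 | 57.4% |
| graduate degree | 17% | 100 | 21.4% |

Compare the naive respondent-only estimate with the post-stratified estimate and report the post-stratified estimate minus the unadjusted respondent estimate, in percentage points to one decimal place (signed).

+4.1 percentage points

Without adjustment, the pooled respondent share is:
  (80/380)×38.1 + (60/380)×62.7 + (140/380)×57.4 + (100/380)×21.4 = 44.7%
Post-stratified estimate weights by population shares:
  0.23×38.1 + 0.37×62.7 + 0.23×57.4 + 0.17×21.4 = 48.802%
Difference = 48.802 − 44.7 = 4.102 pp.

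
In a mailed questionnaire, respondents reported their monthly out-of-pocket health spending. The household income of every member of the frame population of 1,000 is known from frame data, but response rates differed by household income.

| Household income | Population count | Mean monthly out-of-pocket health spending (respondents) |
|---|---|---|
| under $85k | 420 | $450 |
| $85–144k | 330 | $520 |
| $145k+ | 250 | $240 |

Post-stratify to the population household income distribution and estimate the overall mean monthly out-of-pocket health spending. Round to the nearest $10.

$420

Post-stratification weights by population share, not respondent share:
  under $85k: (420/1,000) × 450 = 189
  $85–144k: (330/1,000) × 520 = 171.6
  $145k+: (250/1,000) × 240 = 60
Post-stratified estimate = 420.6 → $420.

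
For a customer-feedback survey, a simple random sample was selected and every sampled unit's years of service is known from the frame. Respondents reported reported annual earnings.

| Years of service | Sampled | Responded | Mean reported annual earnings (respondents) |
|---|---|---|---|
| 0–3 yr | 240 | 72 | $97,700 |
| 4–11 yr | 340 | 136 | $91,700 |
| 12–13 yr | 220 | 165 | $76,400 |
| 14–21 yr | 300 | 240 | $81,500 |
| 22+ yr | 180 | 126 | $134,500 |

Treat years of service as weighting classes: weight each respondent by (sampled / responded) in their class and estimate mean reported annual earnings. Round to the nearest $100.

Class response rates: 0–3 yr 72/240 = 30%, 4–11 yr 136/340 = 40%, 12–13 yr 165/220 = 75%, 14–21 yr 240/300 = 80%, 22+ yr 126/180 = 70%.
Inverse-response-rate weighting restores each class to its sampled count, so class totals weight by n_sampled:
  0–3 yr: 240 × 97,700 = 23,448,000
  4–11 yr: 340 × 91,700 = 31,178,000
  12–13 yr: 220 × 76,400 = 16,808,000
  14–21 yr: 300 × 81,500 = 24,450,000
  22+ yr: 180 × 134,500 = 24,210,000
Adjusted estimate = 120,094,000 / 1,280 = 93823.4 → $93,800.

$93,800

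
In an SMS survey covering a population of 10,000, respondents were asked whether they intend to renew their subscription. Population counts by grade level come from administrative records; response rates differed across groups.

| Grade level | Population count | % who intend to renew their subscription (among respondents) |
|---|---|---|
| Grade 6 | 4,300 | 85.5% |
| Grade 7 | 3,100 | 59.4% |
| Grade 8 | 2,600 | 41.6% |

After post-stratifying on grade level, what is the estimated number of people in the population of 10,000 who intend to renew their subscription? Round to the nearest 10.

6,600

Estimated count per cell = population count × respondent percentage:
  Grade 6: 4,300 × 85.5% = 3676.5
  Grade 7: 3,100 × 59.4% = 1841.4
  Grade 8: 2,600 × 41.6% = 1081.6
Estimated total = 6599.5 → 6,600.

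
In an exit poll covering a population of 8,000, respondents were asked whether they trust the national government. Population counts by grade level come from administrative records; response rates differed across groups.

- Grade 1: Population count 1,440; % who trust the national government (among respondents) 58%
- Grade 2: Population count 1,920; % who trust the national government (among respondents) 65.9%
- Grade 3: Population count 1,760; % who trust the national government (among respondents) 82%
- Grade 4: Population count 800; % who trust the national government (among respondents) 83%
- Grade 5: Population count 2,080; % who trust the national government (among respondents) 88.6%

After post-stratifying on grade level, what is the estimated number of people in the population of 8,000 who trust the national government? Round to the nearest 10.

6,050

Each cell contributes its population count × the respondent rate:
  Grade 1: 1,440 × 58% = 835.2
  Grade 2: 1,920 × 65.9% = 1265.28
  Grade 3: 1,760 × 82% = 1443.2
  Grade 4: 800 × 83% = 664
  Grade 5: 2,080 × 88.6% = 1842.88
Estimated total = 6050.56 → 6,050.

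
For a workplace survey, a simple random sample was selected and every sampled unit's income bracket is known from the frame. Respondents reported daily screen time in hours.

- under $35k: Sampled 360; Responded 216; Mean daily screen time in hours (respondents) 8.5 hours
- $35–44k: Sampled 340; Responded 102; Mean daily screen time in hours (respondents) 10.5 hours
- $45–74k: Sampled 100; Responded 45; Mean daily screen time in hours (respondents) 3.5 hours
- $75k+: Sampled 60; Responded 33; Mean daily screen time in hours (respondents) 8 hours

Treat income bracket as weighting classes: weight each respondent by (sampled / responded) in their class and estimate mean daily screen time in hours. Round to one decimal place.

Response rates by class: under $35k 216/360 = 60%, $35–44k 102/340 = 30%, $45–74k 45/100 = 45%, $75k+ 33/60 = 55%.
Each respondent's weight = sampled/responded in their class; summing within a class gives n_sampled, so:
  under $35k: 360 × 8.5 = 3060
  $35–44k: 340 × 10.5 = 3570
  $45–74k: 100 × 3.5 = 350
  $75k+: 60 × 8 = 480
Adjusted estimate = 7460 / 860 = 8.67442 → 8.7.

8.7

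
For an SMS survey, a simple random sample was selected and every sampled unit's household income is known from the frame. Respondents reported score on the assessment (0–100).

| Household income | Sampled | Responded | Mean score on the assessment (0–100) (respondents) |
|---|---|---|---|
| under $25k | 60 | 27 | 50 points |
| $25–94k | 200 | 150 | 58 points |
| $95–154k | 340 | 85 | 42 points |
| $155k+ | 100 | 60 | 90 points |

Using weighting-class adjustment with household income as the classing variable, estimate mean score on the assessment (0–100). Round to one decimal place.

Class response rates: under $25k 27/60 = 45%, $25–94k 150/200 = 75%, $95–154k 85/340 = 25%, $155k+ 60/100 = 60%.
Inverse-response-rate weighting restores each class to its sampled count, so class totals weight by n_sampled:
  under $25k: 60 × 50 = 3000
  $25–94k: 200 × 58 = 11,600
  $95–154k: 340 × 42 = 14,280
  $155k+: 100 × 90 = 9000
Adjusted estimate = 37,880 / 700 = 54.1143 → 54.1.

54.1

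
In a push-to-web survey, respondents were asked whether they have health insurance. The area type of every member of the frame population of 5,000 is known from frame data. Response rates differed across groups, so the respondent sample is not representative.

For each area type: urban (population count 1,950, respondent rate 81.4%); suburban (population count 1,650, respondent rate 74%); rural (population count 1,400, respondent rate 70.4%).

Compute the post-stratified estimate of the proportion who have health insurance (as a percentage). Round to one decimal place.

Each cell contributes population-share × respondent value:
  urban: (1,950/5,000) × 81.4 = 31.746
  suburban: (1,650/5,000) × 74 = 24.42
  rural: (1,400/5,000) × 70.4 = 19.712
Post-stratified estimate = 75.878 → 75.9%.

75.9%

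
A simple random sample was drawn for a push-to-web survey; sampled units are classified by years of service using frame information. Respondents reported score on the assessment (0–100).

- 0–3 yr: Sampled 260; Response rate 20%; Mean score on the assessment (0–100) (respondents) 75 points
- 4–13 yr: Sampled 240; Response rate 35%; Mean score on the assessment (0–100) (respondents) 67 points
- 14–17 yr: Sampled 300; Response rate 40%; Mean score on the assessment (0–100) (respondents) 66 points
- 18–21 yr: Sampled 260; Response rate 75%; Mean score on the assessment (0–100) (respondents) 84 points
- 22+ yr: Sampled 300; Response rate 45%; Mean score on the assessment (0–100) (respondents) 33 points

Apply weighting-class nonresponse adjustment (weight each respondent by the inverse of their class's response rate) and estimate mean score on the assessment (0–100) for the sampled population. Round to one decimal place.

With weight = n_sampled/n_responded per class, the weighted class total is n_sampled:
  0–3 yr: 260 × 75 = 19,500
  4–13 yr: 240 × 67 = 16,080
  14–17 yr: 300 × 66 = 19,800
  18–21 yr: 260 × 84 = 21,840
  22+ yr: 300 × 33 = 9900
Adjusted estimate = 87,120 / 1,360 = 64.0588 → 64.1.

64.1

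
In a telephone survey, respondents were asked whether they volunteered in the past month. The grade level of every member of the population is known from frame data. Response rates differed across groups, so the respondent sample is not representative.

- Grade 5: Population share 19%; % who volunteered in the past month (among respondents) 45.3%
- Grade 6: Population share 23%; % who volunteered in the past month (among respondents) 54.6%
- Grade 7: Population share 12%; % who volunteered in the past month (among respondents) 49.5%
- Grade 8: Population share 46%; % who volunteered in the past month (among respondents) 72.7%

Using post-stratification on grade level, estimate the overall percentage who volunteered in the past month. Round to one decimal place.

Reweight to the known grade level distribution:
  Grade 5: 0.19 × 45.3 = 8.607
  Grade 6: 0.23 × 54.6 = 12.558
  Grade 7: 0.12 × 49.5 = 5.94
  Grade 8: 0.46 × 72.7 = 33.442
Post-stratified estimate = 60.547 → 60.5%.

60.5%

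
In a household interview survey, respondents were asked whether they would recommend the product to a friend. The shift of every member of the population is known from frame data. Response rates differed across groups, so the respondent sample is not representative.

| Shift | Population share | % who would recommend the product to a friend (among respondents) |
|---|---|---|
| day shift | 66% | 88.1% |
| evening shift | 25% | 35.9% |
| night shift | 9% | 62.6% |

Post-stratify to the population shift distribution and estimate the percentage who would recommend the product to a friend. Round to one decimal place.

Reweight to the known shift distribution:
  day shift: 0.66 × 88.1 = 58.146
  evening shift: 0.25 × 35.9 = 8.975
  night shift: 0.09 × 62.6 = 5.634
Post-stratified estimate = 72.755 → 72.8%.

72.8%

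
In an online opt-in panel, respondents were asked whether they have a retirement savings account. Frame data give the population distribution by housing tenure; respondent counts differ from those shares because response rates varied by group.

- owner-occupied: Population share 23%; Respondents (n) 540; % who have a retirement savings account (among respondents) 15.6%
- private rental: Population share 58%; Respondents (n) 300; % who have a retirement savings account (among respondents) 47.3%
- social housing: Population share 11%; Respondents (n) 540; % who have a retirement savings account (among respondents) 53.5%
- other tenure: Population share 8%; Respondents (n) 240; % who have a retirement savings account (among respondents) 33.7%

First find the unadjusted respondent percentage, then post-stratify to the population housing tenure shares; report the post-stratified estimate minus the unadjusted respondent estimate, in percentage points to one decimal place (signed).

Without adjustment, the pooled respondent share is:
  (540/1620)×15.6 + (300/1620)×47.3 + (540/1620)×53.5 + (240/1620)×33.7 = 36.7852%
Post-stratifying to population shares instead:
  0.23×15.6 + 0.58×47.3 + 0.11×53.5 + 0.08×33.7 = 39.603%
Difference = 39.603 − 36.7852 = 2.8178 pp.

+2.8 percentage points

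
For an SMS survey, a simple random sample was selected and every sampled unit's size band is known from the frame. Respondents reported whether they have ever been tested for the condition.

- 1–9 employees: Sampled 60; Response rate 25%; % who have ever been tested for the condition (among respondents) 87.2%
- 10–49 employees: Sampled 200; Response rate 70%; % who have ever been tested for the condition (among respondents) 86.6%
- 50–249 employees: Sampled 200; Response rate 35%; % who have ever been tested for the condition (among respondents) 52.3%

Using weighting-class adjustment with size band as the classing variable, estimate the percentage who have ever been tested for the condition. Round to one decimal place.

71.8%

With weight = n_sampled/n_responded per class, the weighted class total is n_sampled:
  1–9 employees: 60 × 87.2 = 5232
  10–49 employees: 200 × 86.6 = 17,320
  50–249 employees: 200 × 52.3 = 10,460
Adjusted estimate = 33,012 / 460 = 71.7652 → 71.8%.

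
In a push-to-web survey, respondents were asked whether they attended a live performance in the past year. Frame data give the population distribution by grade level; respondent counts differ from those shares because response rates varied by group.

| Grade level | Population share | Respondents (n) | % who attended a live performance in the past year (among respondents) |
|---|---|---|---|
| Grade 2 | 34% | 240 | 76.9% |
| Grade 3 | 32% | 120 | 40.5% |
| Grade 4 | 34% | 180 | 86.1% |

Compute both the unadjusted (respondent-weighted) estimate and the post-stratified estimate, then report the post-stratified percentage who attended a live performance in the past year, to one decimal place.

68.4%

Unadjusted (pooled respondent) estimate weights by respondent counts:
  (240/540)×76.9 + (120/540)×40.5 + (180/540)×86.1 = 71.8778%
Post-stratifying to population shares instead:
  0.34×76.9 + 0.32×40.5 + 0.34×86.1 = 68.38%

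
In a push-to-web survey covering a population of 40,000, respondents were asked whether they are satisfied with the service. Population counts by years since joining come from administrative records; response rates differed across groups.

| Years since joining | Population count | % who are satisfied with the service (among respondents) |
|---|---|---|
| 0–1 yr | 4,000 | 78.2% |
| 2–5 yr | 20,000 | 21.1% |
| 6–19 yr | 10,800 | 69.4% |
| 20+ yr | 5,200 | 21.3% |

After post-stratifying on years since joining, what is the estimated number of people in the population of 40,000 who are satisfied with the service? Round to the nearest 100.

Each cell contributes its population count × the respondent rate:
  0–1 yr: 4,000 × 78.2% = 3128
  2–5 yr: 20,000 × 21.1% = 4220
  6–19 yr: 10,800 × 69.4% = 7495.2
  20+ yr: 5,200 × 21.3% = 1107.6
Estimated total = 15950.8 → 16,000.

16,000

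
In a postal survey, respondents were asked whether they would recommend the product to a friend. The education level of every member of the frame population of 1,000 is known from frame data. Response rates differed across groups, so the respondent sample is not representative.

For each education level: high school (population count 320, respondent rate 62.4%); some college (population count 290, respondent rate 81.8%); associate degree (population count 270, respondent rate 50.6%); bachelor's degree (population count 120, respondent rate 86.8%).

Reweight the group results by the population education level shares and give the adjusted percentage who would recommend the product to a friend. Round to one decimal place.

67.8%

Reweight to the known education level distribution:
  high school: (320/1,000) × 62.4 = 19.968
  some college: (290/1,000) × 81.8 = 23.722
  associate degree: (270/1,000) × 50.6 = 13.662
  bachelor's degree: (120/1,000) × 86.8 = 10.416
Post-stratified estimate = 67.768 → 67.8%.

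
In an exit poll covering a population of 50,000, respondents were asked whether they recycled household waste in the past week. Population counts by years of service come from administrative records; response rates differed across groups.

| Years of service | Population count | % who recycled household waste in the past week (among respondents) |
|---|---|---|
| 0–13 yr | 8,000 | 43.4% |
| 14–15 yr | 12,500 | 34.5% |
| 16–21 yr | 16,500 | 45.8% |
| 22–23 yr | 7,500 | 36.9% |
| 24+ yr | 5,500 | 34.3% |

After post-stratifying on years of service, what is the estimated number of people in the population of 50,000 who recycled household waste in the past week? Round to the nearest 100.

20,000

Apply each group's respondent rate to its population count:
  0–13 yr: 8,000 × 43.4% = 3472
  14–15 yr: 12,500 × 34.5% = 4312.5
  16–21 yr: 16,500 × 45.8% = 7557
  22–23 yr: 7,500 × 36.9% = 2767.5
  24+ yr: 5,500 × 34.3% = 1886.5
Estimated total = 19995.5 → 20,000.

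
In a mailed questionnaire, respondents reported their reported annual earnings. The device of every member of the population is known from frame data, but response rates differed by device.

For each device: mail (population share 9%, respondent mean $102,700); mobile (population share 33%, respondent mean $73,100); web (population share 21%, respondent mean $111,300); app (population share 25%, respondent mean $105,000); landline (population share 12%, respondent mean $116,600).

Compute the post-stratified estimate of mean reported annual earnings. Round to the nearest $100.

Post-stratification weights by population share, not respondent share:
  mail: 0.09 × 102,700 = 9243
  mobile: 0.33 × 73,100 = 24,123
  web: 0.21 × 111,300 = 23,373
  app: 0.25 × 105,000 = 26,250
  landline: 0.12 × 116,600 = 13,992
Post-stratified estimate = 96,981 → $97,000.

$97,000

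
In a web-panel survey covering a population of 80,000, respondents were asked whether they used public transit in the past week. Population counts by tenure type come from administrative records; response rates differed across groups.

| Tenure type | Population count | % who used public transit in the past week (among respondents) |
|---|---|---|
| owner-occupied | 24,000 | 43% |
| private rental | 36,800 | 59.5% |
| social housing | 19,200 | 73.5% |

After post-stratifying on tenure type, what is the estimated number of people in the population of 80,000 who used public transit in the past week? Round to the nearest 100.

Each cell contributes its population count × the respondent rate:
  owner-occupied: 24,000 × 43% = 10,320
  private rental: 36,800 × 59.5% = 21,896
  social housing: 19,200 × 73.5% = 14,112
Estimated total = 46,328 → 46,300.

46,300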